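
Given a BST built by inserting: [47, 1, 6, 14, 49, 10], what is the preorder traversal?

Tree insertion order: [47, 1, 6, 14, 49, 10]
Tree (level-order array): [47, 1, 49, None, 6, None, None, None, 14, 10]
Preorder traversal: [47, 1, 6, 14, 10, 49]


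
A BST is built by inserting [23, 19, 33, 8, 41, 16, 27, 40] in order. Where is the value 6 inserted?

Starting tree (level order): [23, 19, 33, 8, None, 27, 41, None, 16, None, None, 40]
Insertion path: 23 -> 19 -> 8
Result: insert 6 as left child of 8
Final tree (level order): [23, 19, 33, 8, None, 27, 41, 6, 16, None, None, 40]


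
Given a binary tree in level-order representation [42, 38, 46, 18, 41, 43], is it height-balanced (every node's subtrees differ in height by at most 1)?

Tree (level-order array): [42, 38, 46, 18, 41, 43]
Definition: a tree is height-balanced if, at every node, |h(left) - h(right)| <= 1 (empty subtree has height -1).
Bottom-up per-node check:
  node 18: h_left=-1, h_right=-1, diff=0 [OK], height=0
  node 41: h_left=-1, h_right=-1, diff=0 [OK], height=0
  node 38: h_left=0, h_right=0, diff=0 [OK], height=1
  node 43: h_left=-1, h_right=-1, diff=0 [OK], height=0
  node 46: h_left=0, h_right=-1, diff=1 [OK], height=1
  node 42: h_left=1, h_right=1, diff=0 [OK], height=2
All nodes satisfy the balance condition.
Result: Balanced


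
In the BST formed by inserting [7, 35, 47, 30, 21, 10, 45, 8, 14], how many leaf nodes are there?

Tree built from: [7, 35, 47, 30, 21, 10, 45, 8, 14]
Tree (level-order array): [7, None, 35, 30, 47, 21, None, 45, None, 10, None, None, None, 8, 14]
Rule: A leaf has 0 children.
Per-node child counts:
  node 7: 1 child(ren)
  node 35: 2 child(ren)
  node 30: 1 child(ren)
  node 21: 1 child(ren)
  node 10: 2 child(ren)
  node 8: 0 child(ren)
  node 14: 0 child(ren)
  node 47: 1 child(ren)
  node 45: 0 child(ren)
Matching nodes: [8, 14, 45]
Count of leaf nodes: 3


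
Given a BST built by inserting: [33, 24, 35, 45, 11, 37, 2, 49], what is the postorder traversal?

Tree insertion order: [33, 24, 35, 45, 11, 37, 2, 49]
Tree (level-order array): [33, 24, 35, 11, None, None, 45, 2, None, 37, 49]
Postorder traversal: [2, 11, 24, 37, 49, 45, 35, 33]


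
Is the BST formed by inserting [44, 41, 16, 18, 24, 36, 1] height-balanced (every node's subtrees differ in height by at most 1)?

Tree (level-order array): [44, 41, None, 16, None, 1, 18, None, None, None, 24, None, 36]
Definition: a tree is height-balanced if, at every node, |h(left) - h(right)| <= 1 (empty subtree has height -1).
Bottom-up per-node check:
  node 1: h_left=-1, h_right=-1, diff=0 [OK], height=0
  node 36: h_left=-1, h_right=-1, diff=0 [OK], height=0
  node 24: h_left=-1, h_right=0, diff=1 [OK], height=1
  node 18: h_left=-1, h_right=1, diff=2 [FAIL (|-1-1|=2 > 1)], height=2
  node 16: h_left=0, h_right=2, diff=2 [FAIL (|0-2|=2 > 1)], height=3
  node 41: h_left=3, h_right=-1, diff=4 [FAIL (|3--1|=4 > 1)], height=4
  node 44: h_left=4, h_right=-1, diff=5 [FAIL (|4--1|=5 > 1)], height=5
Node 18 violates the condition: |-1 - 1| = 2 > 1.
Result: Not balanced


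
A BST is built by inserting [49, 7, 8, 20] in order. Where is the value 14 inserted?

Starting tree (level order): [49, 7, None, None, 8, None, 20]
Insertion path: 49 -> 7 -> 8 -> 20
Result: insert 14 as left child of 20
Final tree (level order): [49, 7, None, None, 8, None, 20, 14]


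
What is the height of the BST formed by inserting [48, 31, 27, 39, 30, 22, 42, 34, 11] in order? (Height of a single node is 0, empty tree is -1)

Insertion order: [48, 31, 27, 39, 30, 22, 42, 34, 11]
Tree (level-order array): [48, 31, None, 27, 39, 22, 30, 34, 42, 11]
Compute height bottom-up (empty subtree = -1):
  height(11) = 1 + max(-1, -1) = 0
  height(22) = 1 + max(0, -1) = 1
  height(30) = 1 + max(-1, -1) = 0
  height(27) = 1 + max(1, 0) = 2
  height(34) = 1 + max(-1, -1) = 0
  height(42) = 1 + max(-1, -1) = 0
  height(39) = 1 + max(0, 0) = 1
  height(31) = 1 + max(2, 1) = 3
  height(48) = 1 + max(3, -1) = 4
Height = 4


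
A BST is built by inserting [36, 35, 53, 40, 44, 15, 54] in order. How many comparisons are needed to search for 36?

Search path for 36: 36
Found: True
Comparisons: 1


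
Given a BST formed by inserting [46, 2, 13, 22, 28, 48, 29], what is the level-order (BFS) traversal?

Tree insertion order: [46, 2, 13, 22, 28, 48, 29]
Tree (level-order array): [46, 2, 48, None, 13, None, None, None, 22, None, 28, None, 29]
BFS from the root, enqueuing left then right child of each popped node:
  queue [46] -> pop 46, enqueue [2, 48], visited so far: [46]
  queue [2, 48] -> pop 2, enqueue [13], visited so far: [46, 2]
  queue [48, 13] -> pop 48, enqueue [none], visited so far: [46, 2, 48]
  queue [13] -> pop 13, enqueue [22], visited so far: [46, 2, 48, 13]
  queue [22] -> pop 22, enqueue [28], visited so far: [46, 2, 48, 13, 22]
  queue [28] -> pop 28, enqueue [29], visited so far: [46, 2, 48, 13, 22, 28]
  queue [29] -> pop 29, enqueue [none], visited so far: [46, 2, 48, 13, 22, 28, 29]
Result: [46, 2, 48, 13, 22, 28, 29]


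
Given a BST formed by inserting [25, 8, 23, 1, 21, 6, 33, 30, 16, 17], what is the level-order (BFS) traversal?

Tree insertion order: [25, 8, 23, 1, 21, 6, 33, 30, 16, 17]
Tree (level-order array): [25, 8, 33, 1, 23, 30, None, None, 6, 21, None, None, None, None, None, 16, None, None, 17]
BFS from the root, enqueuing left then right child of each popped node:
  queue [25] -> pop 25, enqueue [8, 33], visited so far: [25]
  queue [8, 33] -> pop 8, enqueue [1, 23], visited so far: [25, 8]
  queue [33, 1, 23] -> pop 33, enqueue [30], visited so far: [25, 8, 33]
  queue [1, 23, 30] -> pop 1, enqueue [6], visited so far: [25, 8, 33, 1]
  queue [23, 30, 6] -> pop 23, enqueue [21], visited so far: [25, 8, 33, 1, 23]
  queue [30, 6, 21] -> pop 30, enqueue [none], visited so far: [25, 8, 33, 1, 23, 30]
  queue [6, 21] -> pop 6, enqueue [none], visited so far: [25, 8, 33, 1, 23, 30, 6]
  queue [21] -> pop 21, enqueue [16], visited so far: [25, 8, 33, 1, 23, 30, 6, 21]
  queue [16] -> pop 16, enqueue [17], visited so far: [25, 8, 33, 1, 23, 30, 6, 21, 16]
  queue [17] -> pop 17, enqueue [none], visited so far: [25, 8, 33, 1, 23, 30, 6, 21, 16, 17]
Result: [25, 8, 33, 1, 23, 30, 6, 21, 16, 17]


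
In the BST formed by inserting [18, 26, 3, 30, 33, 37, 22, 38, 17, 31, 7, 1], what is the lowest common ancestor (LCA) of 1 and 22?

Tree insertion order: [18, 26, 3, 30, 33, 37, 22, 38, 17, 31, 7, 1]
Tree (level-order array): [18, 3, 26, 1, 17, 22, 30, None, None, 7, None, None, None, None, 33, None, None, 31, 37, None, None, None, 38]
In a BST, the LCA of p=1, q=22 is the first node v on the
root-to-leaf path with p <= v <= q (go left if both < v, right if both > v).
Walk from root:
  at 18: 1 <= 18 <= 22, this is the LCA
LCA = 18


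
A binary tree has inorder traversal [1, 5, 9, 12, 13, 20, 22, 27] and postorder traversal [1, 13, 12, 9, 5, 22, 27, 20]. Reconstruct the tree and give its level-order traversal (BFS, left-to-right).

Inorder:   [1, 5, 9, 12, 13, 20, 22, 27]
Postorder: [1, 13, 12, 9, 5, 22, 27, 20]
Algorithm: postorder visits root last, so walk postorder right-to-left;
each value is the root of the current inorder slice — split it at that
value, recurse on the right subtree first, then the left.
Recursive splits:
  root=20; inorder splits into left=[1, 5, 9, 12, 13], right=[22, 27]
  root=27; inorder splits into left=[22], right=[]
  root=22; inorder splits into left=[], right=[]
  root=5; inorder splits into left=[1], right=[9, 12, 13]
  root=9; inorder splits into left=[], right=[12, 13]
  root=12; inorder splits into left=[], right=[13]
  root=13; inorder splits into left=[], right=[]
  root=1; inorder splits into left=[], right=[]
Reconstructed level-order: [20, 5, 27, 1, 9, 22, 12, 13]


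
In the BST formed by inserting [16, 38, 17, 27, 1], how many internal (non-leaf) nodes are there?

Tree built from: [16, 38, 17, 27, 1]
Tree (level-order array): [16, 1, 38, None, None, 17, None, None, 27]
Rule: An internal node has at least one child.
Per-node child counts:
  node 16: 2 child(ren)
  node 1: 0 child(ren)
  node 38: 1 child(ren)
  node 17: 1 child(ren)
  node 27: 0 child(ren)
Matching nodes: [16, 38, 17]
Count of internal (non-leaf) nodes: 3


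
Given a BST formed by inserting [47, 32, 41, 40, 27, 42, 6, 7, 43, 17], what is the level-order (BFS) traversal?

Tree insertion order: [47, 32, 41, 40, 27, 42, 6, 7, 43, 17]
Tree (level-order array): [47, 32, None, 27, 41, 6, None, 40, 42, None, 7, None, None, None, 43, None, 17]
BFS from the root, enqueuing left then right child of each popped node:
  queue [47] -> pop 47, enqueue [32], visited so far: [47]
  queue [32] -> pop 32, enqueue [27, 41], visited so far: [47, 32]
  queue [27, 41] -> pop 27, enqueue [6], visited so far: [47, 32, 27]
  queue [41, 6] -> pop 41, enqueue [40, 42], visited so far: [47, 32, 27, 41]
  queue [6, 40, 42] -> pop 6, enqueue [7], visited so far: [47, 32, 27, 41, 6]
  queue [40, 42, 7] -> pop 40, enqueue [none], visited so far: [47, 32, 27, 41, 6, 40]
  queue [42, 7] -> pop 42, enqueue [43], visited so far: [47, 32, 27, 41, 6, 40, 42]
  queue [7, 43] -> pop 7, enqueue [17], visited so far: [47, 32, 27, 41, 6, 40, 42, 7]
  queue [43, 17] -> pop 43, enqueue [none], visited so far: [47, 32, 27, 41, 6, 40, 42, 7, 43]
  queue [17] -> pop 17, enqueue [none], visited so far: [47, 32, 27, 41, 6, 40, 42, 7, 43, 17]
Result: [47, 32, 27, 41, 6, 40, 42, 7, 43, 17]


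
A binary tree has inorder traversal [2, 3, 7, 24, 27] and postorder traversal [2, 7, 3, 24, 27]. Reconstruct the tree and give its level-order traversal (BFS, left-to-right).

Inorder:   [2, 3, 7, 24, 27]
Postorder: [2, 7, 3, 24, 27]
Algorithm: postorder visits root last, so walk postorder right-to-left;
each value is the root of the current inorder slice — split it at that
value, recurse on the right subtree first, then the left.
Recursive splits:
  root=27; inorder splits into left=[2, 3, 7, 24], right=[]
  root=24; inorder splits into left=[2, 3, 7], right=[]
  root=3; inorder splits into left=[2], right=[7]
  root=7; inorder splits into left=[], right=[]
  root=2; inorder splits into left=[], right=[]
Reconstructed level-order: [27, 24, 3, 2, 7]


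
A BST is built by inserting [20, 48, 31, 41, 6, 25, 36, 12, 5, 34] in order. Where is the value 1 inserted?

Starting tree (level order): [20, 6, 48, 5, 12, 31, None, None, None, None, None, 25, 41, None, None, 36, None, 34]
Insertion path: 20 -> 6 -> 5
Result: insert 1 as left child of 5
Final tree (level order): [20, 6, 48, 5, 12, 31, None, 1, None, None, None, 25, 41, None, None, None, None, 36, None, 34]


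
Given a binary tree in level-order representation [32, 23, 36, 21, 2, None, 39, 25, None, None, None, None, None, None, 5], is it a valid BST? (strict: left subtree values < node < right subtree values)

Level-order array: [32, 23, 36, 21, 2, None, 39, 25, None, None, None, None, None, None, 5]
Validate using subtree bounds (lo, hi): at each node, require lo < value < hi,
then recurse left with hi=value and right with lo=value.
Preorder trace (stopping at first violation):
  at node 32 with bounds (-inf, +inf): OK
  at node 23 with bounds (-inf, 32): OK
  at node 21 with bounds (-inf, 23): OK
  at node 25 with bounds (-inf, 21): VIOLATION
Node 25 violates its bound: not (-inf < 25 < 21).
Result: Not a valid BST


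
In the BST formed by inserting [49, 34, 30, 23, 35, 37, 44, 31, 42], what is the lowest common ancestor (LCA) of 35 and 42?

Tree insertion order: [49, 34, 30, 23, 35, 37, 44, 31, 42]
Tree (level-order array): [49, 34, None, 30, 35, 23, 31, None, 37, None, None, None, None, None, 44, 42]
In a BST, the LCA of p=35, q=42 is the first node v on the
root-to-leaf path with p <= v <= q (go left if both < v, right if both > v).
Walk from root:
  at 49: both 35 and 42 < 49, go left
  at 34: both 35 and 42 > 34, go right
  at 35: 35 <= 35 <= 42, this is the LCA
LCA = 35


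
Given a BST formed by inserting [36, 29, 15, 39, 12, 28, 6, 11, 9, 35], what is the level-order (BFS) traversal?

Tree insertion order: [36, 29, 15, 39, 12, 28, 6, 11, 9, 35]
Tree (level-order array): [36, 29, 39, 15, 35, None, None, 12, 28, None, None, 6, None, None, None, None, 11, 9]
BFS from the root, enqueuing left then right child of each popped node:
  queue [36] -> pop 36, enqueue [29, 39], visited so far: [36]
  queue [29, 39] -> pop 29, enqueue [15, 35], visited so far: [36, 29]
  queue [39, 15, 35] -> pop 39, enqueue [none], visited so far: [36, 29, 39]
  queue [15, 35] -> pop 15, enqueue [12, 28], visited so far: [36, 29, 39, 15]
  queue [35, 12, 28] -> pop 35, enqueue [none], visited so far: [36, 29, 39, 15, 35]
  queue [12, 28] -> pop 12, enqueue [6], visited so far: [36, 29, 39, 15, 35, 12]
  queue [28, 6] -> pop 28, enqueue [none], visited so far: [36, 29, 39, 15, 35, 12, 28]
  queue [6] -> pop 6, enqueue [11], visited so far: [36, 29, 39, 15, 35, 12, 28, 6]
  queue [11] -> pop 11, enqueue [9], visited so far: [36, 29, 39, 15, 35, 12, 28, 6, 11]
  queue [9] -> pop 9, enqueue [none], visited so far: [36, 29, 39, 15, 35, 12, 28, 6, 11, 9]
Result: [36, 29, 39, 15, 35, 12, 28, 6, 11, 9]


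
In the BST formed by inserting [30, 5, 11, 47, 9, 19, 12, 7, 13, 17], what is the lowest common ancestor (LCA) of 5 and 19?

Tree insertion order: [30, 5, 11, 47, 9, 19, 12, 7, 13, 17]
Tree (level-order array): [30, 5, 47, None, 11, None, None, 9, 19, 7, None, 12, None, None, None, None, 13, None, 17]
In a BST, the LCA of p=5, q=19 is the first node v on the
root-to-leaf path with p <= v <= q (go left if both < v, right if both > v).
Walk from root:
  at 30: both 5 and 19 < 30, go left
  at 5: 5 <= 5 <= 19, this is the LCA
LCA = 5


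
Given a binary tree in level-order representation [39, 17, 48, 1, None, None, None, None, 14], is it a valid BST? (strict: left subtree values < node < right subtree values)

Level-order array: [39, 17, 48, 1, None, None, None, None, 14]
Validate using subtree bounds (lo, hi): at each node, require lo < value < hi,
then recurse left with hi=value and right with lo=value.
Preorder trace (stopping at first violation):
  at node 39 with bounds (-inf, +inf): OK
  at node 17 with bounds (-inf, 39): OK
  at node 1 with bounds (-inf, 17): OK
  at node 14 with bounds (1, 17): OK
  at node 48 with bounds (39, +inf): OK
No violation found at any node.
Result: Valid BST


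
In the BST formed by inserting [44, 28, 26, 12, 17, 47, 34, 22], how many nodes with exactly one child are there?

Tree built from: [44, 28, 26, 12, 17, 47, 34, 22]
Tree (level-order array): [44, 28, 47, 26, 34, None, None, 12, None, None, None, None, 17, None, 22]
Rule: These are nodes with exactly 1 non-null child.
Per-node child counts:
  node 44: 2 child(ren)
  node 28: 2 child(ren)
  node 26: 1 child(ren)
  node 12: 1 child(ren)
  node 17: 1 child(ren)
  node 22: 0 child(ren)
  node 34: 0 child(ren)
  node 47: 0 child(ren)
Matching nodes: [26, 12, 17]
Count of nodes with exactly one child: 3


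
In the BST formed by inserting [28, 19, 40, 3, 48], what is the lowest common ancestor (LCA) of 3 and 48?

Tree insertion order: [28, 19, 40, 3, 48]
Tree (level-order array): [28, 19, 40, 3, None, None, 48]
In a BST, the LCA of p=3, q=48 is the first node v on the
root-to-leaf path with p <= v <= q (go left if both < v, right if both > v).
Walk from root:
  at 28: 3 <= 28 <= 48, this is the LCA
LCA = 28


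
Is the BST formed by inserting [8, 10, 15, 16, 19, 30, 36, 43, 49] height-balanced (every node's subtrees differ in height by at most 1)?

Tree (level-order array): [8, None, 10, None, 15, None, 16, None, 19, None, 30, None, 36, None, 43, None, 49]
Definition: a tree is height-balanced if, at every node, |h(left) - h(right)| <= 1 (empty subtree has height -1).
Bottom-up per-node check:
  node 49: h_left=-1, h_right=-1, diff=0 [OK], height=0
  node 43: h_left=-1, h_right=0, diff=1 [OK], height=1
  node 36: h_left=-1, h_right=1, diff=2 [FAIL (|-1-1|=2 > 1)], height=2
  node 30: h_left=-1, h_right=2, diff=3 [FAIL (|-1-2|=3 > 1)], height=3
  node 19: h_left=-1, h_right=3, diff=4 [FAIL (|-1-3|=4 > 1)], height=4
  node 16: h_left=-1, h_right=4, diff=5 [FAIL (|-1-4|=5 > 1)], height=5
  node 15: h_left=-1, h_right=5, diff=6 [FAIL (|-1-5|=6 > 1)], height=6
  node 10: h_left=-1, h_right=6, diff=7 [FAIL (|-1-6|=7 > 1)], height=7
  node 8: h_left=-1, h_right=7, diff=8 [FAIL (|-1-7|=8 > 1)], height=8
Node 36 violates the condition: |-1 - 1| = 2 > 1.
Result: Not balanced


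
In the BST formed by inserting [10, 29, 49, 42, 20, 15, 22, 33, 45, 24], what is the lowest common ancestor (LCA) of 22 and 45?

Tree insertion order: [10, 29, 49, 42, 20, 15, 22, 33, 45, 24]
Tree (level-order array): [10, None, 29, 20, 49, 15, 22, 42, None, None, None, None, 24, 33, 45]
In a BST, the LCA of p=22, q=45 is the first node v on the
root-to-leaf path with p <= v <= q (go left if both < v, right if both > v).
Walk from root:
  at 10: both 22 and 45 > 10, go right
  at 29: 22 <= 29 <= 45, this is the LCA
LCA = 29


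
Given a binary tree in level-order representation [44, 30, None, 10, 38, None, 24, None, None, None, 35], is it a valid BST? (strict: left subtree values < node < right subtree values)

Level-order array: [44, 30, None, 10, 38, None, 24, None, None, None, 35]
Validate using subtree bounds (lo, hi): at each node, require lo < value < hi,
then recurse left with hi=value and right with lo=value.
Preorder trace (stopping at first violation):
  at node 44 with bounds (-inf, +inf): OK
  at node 30 with bounds (-inf, 44): OK
  at node 10 with bounds (-inf, 30): OK
  at node 24 with bounds (10, 30): OK
  at node 35 with bounds (24, 30): VIOLATION
Node 35 violates its bound: not (24 < 35 < 30).
Result: Not a valid BST


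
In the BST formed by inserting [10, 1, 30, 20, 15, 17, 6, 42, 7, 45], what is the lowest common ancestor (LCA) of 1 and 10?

Tree insertion order: [10, 1, 30, 20, 15, 17, 6, 42, 7, 45]
Tree (level-order array): [10, 1, 30, None, 6, 20, 42, None, 7, 15, None, None, 45, None, None, None, 17]
In a BST, the LCA of p=1, q=10 is the first node v on the
root-to-leaf path with p <= v <= q (go left if both < v, right if both > v).
Walk from root:
  at 10: 1 <= 10 <= 10, this is the LCA
LCA = 10


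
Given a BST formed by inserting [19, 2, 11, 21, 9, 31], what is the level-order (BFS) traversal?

Tree insertion order: [19, 2, 11, 21, 9, 31]
Tree (level-order array): [19, 2, 21, None, 11, None, 31, 9]
BFS from the root, enqueuing left then right child of each popped node:
  queue [19] -> pop 19, enqueue [2, 21], visited so far: [19]
  queue [2, 21] -> pop 2, enqueue [11], visited so far: [19, 2]
  queue [21, 11] -> pop 21, enqueue [31], visited so far: [19, 2, 21]
  queue [11, 31] -> pop 11, enqueue [9], visited so far: [19, 2, 21, 11]
  queue [31, 9] -> pop 31, enqueue [none], visited so far: [19, 2, 21, 11, 31]
  queue [9] -> pop 9, enqueue [none], visited so far: [19, 2, 21, 11, 31, 9]
Result: [19, 2, 21, 11, 31, 9]


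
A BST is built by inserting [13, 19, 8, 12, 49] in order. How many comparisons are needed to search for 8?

Search path for 8: 13 -> 8
Found: True
Comparisons: 2


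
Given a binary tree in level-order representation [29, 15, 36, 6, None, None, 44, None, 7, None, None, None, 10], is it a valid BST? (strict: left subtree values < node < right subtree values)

Level-order array: [29, 15, 36, 6, None, None, 44, None, 7, None, None, None, 10]
Validate using subtree bounds (lo, hi): at each node, require lo < value < hi,
then recurse left with hi=value and right with lo=value.
Preorder trace (stopping at first violation):
  at node 29 with bounds (-inf, +inf): OK
  at node 15 with bounds (-inf, 29): OK
  at node 6 with bounds (-inf, 15): OK
  at node 7 with bounds (6, 15): OK
  at node 10 with bounds (7, 15): OK
  at node 36 with bounds (29, +inf): OK
  at node 44 with bounds (36, +inf): OK
No violation found at any node.
Result: Valid BST


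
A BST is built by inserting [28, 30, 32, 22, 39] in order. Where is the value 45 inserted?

Starting tree (level order): [28, 22, 30, None, None, None, 32, None, 39]
Insertion path: 28 -> 30 -> 32 -> 39
Result: insert 45 as right child of 39
Final tree (level order): [28, 22, 30, None, None, None, 32, None, 39, None, 45]


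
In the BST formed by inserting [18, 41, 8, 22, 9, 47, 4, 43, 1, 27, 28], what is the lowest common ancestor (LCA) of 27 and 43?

Tree insertion order: [18, 41, 8, 22, 9, 47, 4, 43, 1, 27, 28]
Tree (level-order array): [18, 8, 41, 4, 9, 22, 47, 1, None, None, None, None, 27, 43, None, None, None, None, 28]
In a BST, the LCA of p=27, q=43 is the first node v on the
root-to-leaf path with p <= v <= q (go left if both < v, right if both > v).
Walk from root:
  at 18: both 27 and 43 > 18, go right
  at 41: 27 <= 41 <= 43, this is the LCA
LCA = 41


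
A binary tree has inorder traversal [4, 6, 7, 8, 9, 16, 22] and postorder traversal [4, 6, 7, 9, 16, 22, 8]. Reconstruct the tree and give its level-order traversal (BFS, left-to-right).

Inorder:   [4, 6, 7, 8, 9, 16, 22]
Postorder: [4, 6, 7, 9, 16, 22, 8]
Algorithm: postorder visits root last, so walk postorder right-to-left;
each value is the root of the current inorder slice — split it at that
value, recurse on the right subtree first, then the left.
Recursive splits:
  root=8; inorder splits into left=[4, 6, 7], right=[9, 16, 22]
  root=22; inorder splits into left=[9, 16], right=[]
  root=16; inorder splits into left=[9], right=[]
  root=9; inorder splits into left=[], right=[]
  root=7; inorder splits into left=[4, 6], right=[]
  root=6; inorder splits into left=[4], right=[]
  root=4; inorder splits into left=[], right=[]
Reconstructed level-order: [8, 7, 22, 6, 16, 4, 9]


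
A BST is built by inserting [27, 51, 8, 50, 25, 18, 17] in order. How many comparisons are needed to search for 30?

Search path for 30: 27 -> 51 -> 50
Found: False
Comparisons: 3


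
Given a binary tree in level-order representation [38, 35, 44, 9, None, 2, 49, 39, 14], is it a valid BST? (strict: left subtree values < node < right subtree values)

Level-order array: [38, 35, 44, 9, None, 2, 49, 39, 14]
Validate using subtree bounds (lo, hi): at each node, require lo < value < hi,
then recurse left with hi=value and right with lo=value.
Preorder trace (stopping at first violation):
  at node 38 with bounds (-inf, +inf): OK
  at node 35 with bounds (-inf, 38): OK
  at node 9 with bounds (-inf, 35): OK
  at node 39 with bounds (-inf, 9): VIOLATION
Node 39 violates its bound: not (-inf < 39 < 9).
Result: Not a valid BST


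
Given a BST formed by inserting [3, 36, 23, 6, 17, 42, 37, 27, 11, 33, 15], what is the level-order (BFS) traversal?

Tree insertion order: [3, 36, 23, 6, 17, 42, 37, 27, 11, 33, 15]
Tree (level-order array): [3, None, 36, 23, 42, 6, 27, 37, None, None, 17, None, 33, None, None, 11, None, None, None, None, 15]
BFS from the root, enqueuing left then right child of each popped node:
  queue [3] -> pop 3, enqueue [36], visited so far: [3]
  queue [36] -> pop 36, enqueue [23, 42], visited so far: [3, 36]
  queue [23, 42] -> pop 23, enqueue [6, 27], visited so far: [3, 36, 23]
  queue [42, 6, 27] -> pop 42, enqueue [37], visited so far: [3, 36, 23, 42]
  queue [6, 27, 37] -> pop 6, enqueue [17], visited so far: [3, 36, 23, 42, 6]
  queue [27, 37, 17] -> pop 27, enqueue [33], visited so far: [3, 36, 23, 42, 6, 27]
  queue [37, 17, 33] -> pop 37, enqueue [none], visited so far: [3, 36, 23, 42, 6, 27, 37]
  queue [17, 33] -> pop 17, enqueue [11], visited so far: [3, 36, 23, 42, 6, 27, 37, 17]
  queue [33, 11] -> pop 33, enqueue [none], visited so far: [3, 36, 23, 42, 6, 27, 37, 17, 33]
  queue [11] -> pop 11, enqueue [15], visited so far: [3, 36, 23, 42, 6, 27, 37, 17, 33, 11]
  queue [15] -> pop 15, enqueue [none], visited so far: [3, 36, 23, 42, 6, 27, 37, 17, 33, 11, 15]
Result: [3, 36, 23, 42, 6, 27, 37, 17, 33, 11, 15]


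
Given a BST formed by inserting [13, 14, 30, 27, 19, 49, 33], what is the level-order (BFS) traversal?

Tree insertion order: [13, 14, 30, 27, 19, 49, 33]
Tree (level-order array): [13, None, 14, None, 30, 27, 49, 19, None, 33]
BFS from the root, enqueuing left then right child of each popped node:
  queue [13] -> pop 13, enqueue [14], visited so far: [13]
  queue [14] -> pop 14, enqueue [30], visited so far: [13, 14]
  queue [30] -> pop 30, enqueue [27, 49], visited so far: [13, 14, 30]
  queue [27, 49] -> pop 27, enqueue [19], visited so far: [13, 14, 30, 27]
  queue [49, 19] -> pop 49, enqueue [33], visited so far: [13, 14, 30, 27, 49]
  queue [19, 33] -> pop 19, enqueue [none], visited so far: [13, 14, 30, 27, 49, 19]
  queue [33] -> pop 33, enqueue [none], visited so far: [13, 14, 30, 27, 49, 19, 33]
Result: [13, 14, 30, 27, 49, 19, 33]


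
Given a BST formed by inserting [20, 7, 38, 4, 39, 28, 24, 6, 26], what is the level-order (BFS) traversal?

Tree insertion order: [20, 7, 38, 4, 39, 28, 24, 6, 26]
Tree (level-order array): [20, 7, 38, 4, None, 28, 39, None, 6, 24, None, None, None, None, None, None, 26]
BFS from the root, enqueuing left then right child of each popped node:
  queue [20] -> pop 20, enqueue [7, 38], visited so far: [20]
  queue [7, 38] -> pop 7, enqueue [4], visited so far: [20, 7]
  queue [38, 4] -> pop 38, enqueue [28, 39], visited so far: [20, 7, 38]
  queue [4, 28, 39] -> pop 4, enqueue [6], visited so far: [20, 7, 38, 4]
  queue [28, 39, 6] -> pop 28, enqueue [24], visited so far: [20, 7, 38, 4, 28]
  queue [39, 6, 24] -> pop 39, enqueue [none], visited so far: [20, 7, 38, 4, 28, 39]
  queue [6, 24] -> pop 6, enqueue [none], visited so far: [20, 7, 38, 4, 28, 39, 6]
  queue [24] -> pop 24, enqueue [26], visited so far: [20, 7, 38, 4, 28, 39, 6, 24]
  queue [26] -> pop 26, enqueue [none], visited so far: [20, 7, 38, 4, 28, 39, 6, 24, 26]
Result: [20, 7, 38, 4, 28, 39, 6, 24, 26]


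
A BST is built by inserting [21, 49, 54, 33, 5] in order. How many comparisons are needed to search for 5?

Search path for 5: 21 -> 5
Found: True
Comparisons: 2


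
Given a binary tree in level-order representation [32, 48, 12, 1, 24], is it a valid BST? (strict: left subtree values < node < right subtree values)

Level-order array: [32, 48, 12, 1, 24]
Validate using subtree bounds (lo, hi): at each node, require lo < value < hi,
then recurse left with hi=value and right with lo=value.
Preorder trace (stopping at first violation):
  at node 32 with bounds (-inf, +inf): OK
  at node 48 with bounds (-inf, 32): VIOLATION
Node 48 violates its bound: not (-inf < 48 < 32).
Result: Not a valid BST


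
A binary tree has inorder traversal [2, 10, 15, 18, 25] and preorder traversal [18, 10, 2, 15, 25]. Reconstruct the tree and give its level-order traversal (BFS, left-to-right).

Inorder:  [2, 10, 15, 18, 25]
Preorder: [18, 10, 2, 15, 25]
Algorithm: preorder visits root first, so consume preorder in order;
for each root, split the current inorder slice at that value into
left-subtree inorder and right-subtree inorder, then recurse.
Recursive splits:
  root=18; inorder splits into left=[2, 10, 15], right=[25]
  root=10; inorder splits into left=[2], right=[15]
  root=2; inorder splits into left=[], right=[]
  root=15; inorder splits into left=[], right=[]
  root=25; inorder splits into left=[], right=[]
Reconstructed level-order: [18, 10, 25, 2, 15]


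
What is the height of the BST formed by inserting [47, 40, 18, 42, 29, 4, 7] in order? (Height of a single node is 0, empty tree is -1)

Insertion order: [47, 40, 18, 42, 29, 4, 7]
Tree (level-order array): [47, 40, None, 18, 42, 4, 29, None, None, None, 7]
Compute height bottom-up (empty subtree = -1):
  height(7) = 1 + max(-1, -1) = 0
  height(4) = 1 + max(-1, 0) = 1
  height(29) = 1 + max(-1, -1) = 0
  height(18) = 1 + max(1, 0) = 2
  height(42) = 1 + max(-1, -1) = 0
  height(40) = 1 + max(2, 0) = 3
  height(47) = 1 + max(3, -1) = 4
Height = 4


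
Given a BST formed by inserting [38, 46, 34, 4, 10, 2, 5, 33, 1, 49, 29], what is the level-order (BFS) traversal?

Tree insertion order: [38, 46, 34, 4, 10, 2, 5, 33, 1, 49, 29]
Tree (level-order array): [38, 34, 46, 4, None, None, 49, 2, 10, None, None, 1, None, 5, 33, None, None, None, None, 29]
BFS from the root, enqueuing left then right child of each popped node:
  queue [38] -> pop 38, enqueue [34, 46], visited so far: [38]
  queue [34, 46] -> pop 34, enqueue [4], visited so far: [38, 34]
  queue [46, 4] -> pop 46, enqueue [49], visited so far: [38, 34, 46]
  queue [4, 49] -> pop 4, enqueue [2, 10], visited so far: [38, 34, 46, 4]
  queue [49, 2, 10] -> pop 49, enqueue [none], visited so far: [38, 34, 46, 4, 49]
  queue [2, 10] -> pop 2, enqueue [1], visited so far: [38, 34, 46, 4, 49, 2]
  queue [10, 1] -> pop 10, enqueue [5, 33], visited so far: [38, 34, 46, 4, 49, 2, 10]
  queue [1, 5, 33] -> pop 1, enqueue [none], visited so far: [38, 34, 46, 4, 49, 2, 10, 1]
  queue [5, 33] -> pop 5, enqueue [none], visited so far: [38, 34, 46, 4, 49, 2, 10, 1, 5]
  queue [33] -> pop 33, enqueue [29], visited so far: [38, 34, 46, 4, 49, 2, 10, 1, 5, 33]
  queue [29] -> pop 29, enqueue [none], visited so far: [38, 34, 46, 4, 49, 2, 10, 1, 5, 33, 29]
Result: [38, 34, 46, 4, 49, 2, 10, 1, 5, 33, 29]


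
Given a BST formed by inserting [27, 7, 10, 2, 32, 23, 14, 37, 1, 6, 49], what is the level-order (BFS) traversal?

Tree insertion order: [27, 7, 10, 2, 32, 23, 14, 37, 1, 6, 49]
Tree (level-order array): [27, 7, 32, 2, 10, None, 37, 1, 6, None, 23, None, 49, None, None, None, None, 14]
BFS from the root, enqueuing left then right child of each popped node:
  queue [27] -> pop 27, enqueue [7, 32], visited so far: [27]
  queue [7, 32] -> pop 7, enqueue [2, 10], visited so far: [27, 7]
  queue [32, 2, 10] -> pop 32, enqueue [37], visited so far: [27, 7, 32]
  queue [2, 10, 37] -> pop 2, enqueue [1, 6], visited so far: [27, 7, 32, 2]
  queue [10, 37, 1, 6] -> pop 10, enqueue [23], visited so far: [27, 7, 32, 2, 10]
  queue [37, 1, 6, 23] -> pop 37, enqueue [49], visited so far: [27, 7, 32, 2, 10, 37]
  queue [1, 6, 23, 49] -> pop 1, enqueue [none], visited so far: [27, 7, 32, 2, 10, 37, 1]
  queue [6, 23, 49] -> pop 6, enqueue [none], visited so far: [27, 7, 32, 2, 10, 37, 1, 6]
  queue [23, 49] -> pop 23, enqueue [14], visited so far: [27, 7, 32, 2, 10, 37, 1, 6, 23]
  queue [49, 14] -> pop 49, enqueue [none], visited so far: [27, 7, 32, 2, 10, 37, 1, 6, 23, 49]
  queue [14] -> pop 14, enqueue [none], visited so far: [27, 7, 32, 2, 10, 37, 1, 6, 23, 49, 14]
Result: [27, 7, 32, 2, 10, 37, 1, 6, 23, 49, 14]


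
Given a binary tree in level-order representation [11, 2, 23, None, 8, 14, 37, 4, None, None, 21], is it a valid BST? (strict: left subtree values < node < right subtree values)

Level-order array: [11, 2, 23, None, 8, 14, 37, 4, None, None, 21]
Validate using subtree bounds (lo, hi): at each node, require lo < value < hi,
then recurse left with hi=value and right with lo=value.
Preorder trace (stopping at first violation):
  at node 11 with bounds (-inf, +inf): OK
  at node 2 with bounds (-inf, 11): OK
  at node 8 with bounds (2, 11): OK
  at node 4 with bounds (2, 8): OK
  at node 23 with bounds (11, +inf): OK
  at node 14 with bounds (11, 23): OK
  at node 21 with bounds (14, 23): OK
  at node 37 with bounds (23, +inf): OK
No violation found at any node.
Result: Valid BST


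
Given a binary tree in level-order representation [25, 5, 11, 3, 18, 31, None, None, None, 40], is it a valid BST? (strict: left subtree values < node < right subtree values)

Level-order array: [25, 5, 11, 3, 18, 31, None, None, None, 40]
Validate using subtree bounds (lo, hi): at each node, require lo < value < hi,
then recurse left with hi=value and right with lo=value.
Preorder trace (stopping at first violation):
  at node 25 with bounds (-inf, +inf): OK
  at node 5 with bounds (-inf, 25): OK
  at node 3 with bounds (-inf, 5): OK
  at node 18 with bounds (5, 25): OK
  at node 40 with bounds (5, 18): VIOLATION
Node 40 violates its bound: not (5 < 40 < 18).
Result: Not a valid BST


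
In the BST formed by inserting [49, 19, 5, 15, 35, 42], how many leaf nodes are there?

Tree built from: [49, 19, 5, 15, 35, 42]
Tree (level-order array): [49, 19, None, 5, 35, None, 15, None, 42]
Rule: A leaf has 0 children.
Per-node child counts:
  node 49: 1 child(ren)
  node 19: 2 child(ren)
  node 5: 1 child(ren)
  node 15: 0 child(ren)
  node 35: 1 child(ren)
  node 42: 0 child(ren)
Matching nodes: [15, 42]
Count of leaf nodes: 2


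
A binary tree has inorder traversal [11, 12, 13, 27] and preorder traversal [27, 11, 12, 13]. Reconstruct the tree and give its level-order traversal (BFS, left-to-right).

Inorder:  [11, 12, 13, 27]
Preorder: [27, 11, 12, 13]
Algorithm: preorder visits root first, so consume preorder in order;
for each root, split the current inorder slice at that value into
left-subtree inorder and right-subtree inorder, then recurse.
Recursive splits:
  root=27; inorder splits into left=[11, 12, 13], right=[]
  root=11; inorder splits into left=[], right=[12, 13]
  root=12; inorder splits into left=[], right=[13]
  root=13; inorder splits into left=[], right=[]
Reconstructed level-order: [27, 11, 12, 13]


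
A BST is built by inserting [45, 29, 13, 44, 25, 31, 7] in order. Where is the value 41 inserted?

Starting tree (level order): [45, 29, None, 13, 44, 7, 25, 31]
Insertion path: 45 -> 29 -> 44 -> 31
Result: insert 41 as right child of 31
Final tree (level order): [45, 29, None, 13, 44, 7, 25, 31, None, None, None, None, None, None, 41]


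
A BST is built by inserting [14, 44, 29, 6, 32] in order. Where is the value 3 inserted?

Starting tree (level order): [14, 6, 44, None, None, 29, None, None, 32]
Insertion path: 14 -> 6
Result: insert 3 as left child of 6
Final tree (level order): [14, 6, 44, 3, None, 29, None, None, None, None, 32]


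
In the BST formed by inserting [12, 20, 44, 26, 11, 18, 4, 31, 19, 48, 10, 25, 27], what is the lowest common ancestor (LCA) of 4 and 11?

Tree insertion order: [12, 20, 44, 26, 11, 18, 4, 31, 19, 48, 10, 25, 27]
Tree (level-order array): [12, 11, 20, 4, None, 18, 44, None, 10, None, 19, 26, 48, None, None, None, None, 25, 31, None, None, None, None, 27]
In a BST, the LCA of p=4, q=11 is the first node v on the
root-to-leaf path with p <= v <= q (go left if both < v, right if both > v).
Walk from root:
  at 12: both 4 and 11 < 12, go left
  at 11: 4 <= 11 <= 11, this is the LCA
LCA = 11


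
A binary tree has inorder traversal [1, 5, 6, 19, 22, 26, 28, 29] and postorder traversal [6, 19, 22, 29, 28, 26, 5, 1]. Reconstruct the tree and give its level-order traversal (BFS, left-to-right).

Inorder:   [1, 5, 6, 19, 22, 26, 28, 29]
Postorder: [6, 19, 22, 29, 28, 26, 5, 1]
Algorithm: postorder visits root last, so walk postorder right-to-left;
each value is the root of the current inorder slice — split it at that
value, recurse on the right subtree first, then the left.
Recursive splits:
  root=1; inorder splits into left=[], right=[5, 6, 19, 22, 26, 28, 29]
  root=5; inorder splits into left=[], right=[6, 19, 22, 26, 28, 29]
  root=26; inorder splits into left=[6, 19, 22], right=[28, 29]
  root=28; inorder splits into left=[], right=[29]
  root=29; inorder splits into left=[], right=[]
  root=22; inorder splits into left=[6, 19], right=[]
  root=19; inorder splits into left=[6], right=[]
  root=6; inorder splits into left=[], right=[]
Reconstructed level-order: [1, 5, 26, 22, 28, 19, 29, 6]


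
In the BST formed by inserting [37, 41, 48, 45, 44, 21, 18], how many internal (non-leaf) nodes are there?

Tree built from: [37, 41, 48, 45, 44, 21, 18]
Tree (level-order array): [37, 21, 41, 18, None, None, 48, None, None, 45, None, 44]
Rule: An internal node has at least one child.
Per-node child counts:
  node 37: 2 child(ren)
  node 21: 1 child(ren)
  node 18: 0 child(ren)
  node 41: 1 child(ren)
  node 48: 1 child(ren)
  node 45: 1 child(ren)
  node 44: 0 child(ren)
Matching nodes: [37, 21, 41, 48, 45]
Count of internal (non-leaf) nodes: 5


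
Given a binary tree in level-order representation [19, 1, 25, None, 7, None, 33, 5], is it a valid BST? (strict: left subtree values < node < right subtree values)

Level-order array: [19, 1, 25, None, 7, None, 33, 5]
Validate using subtree bounds (lo, hi): at each node, require lo < value < hi,
then recurse left with hi=value and right with lo=value.
Preorder trace (stopping at first violation):
  at node 19 with bounds (-inf, +inf): OK
  at node 1 with bounds (-inf, 19): OK
  at node 7 with bounds (1, 19): OK
  at node 5 with bounds (1, 7): OK
  at node 25 with bounds (19, +inf): OK
  at node 33 with bounds (25, +inf): OK
No violation found at any node.
Result: Valid BST


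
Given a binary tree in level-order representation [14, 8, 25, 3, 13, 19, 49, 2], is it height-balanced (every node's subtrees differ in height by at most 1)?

Tree (level-order array): [14, 8, 25, 3, 13, 19, 49, 2]
Definition: a tree is height-balanced if, at every node, |h(left) - h(right)| <= 1 (empty subtree has height -1).
Bottom-up per-node check:
  node 2: h_left=-1, h_right=-1, diff=0 [OK], height=0
  node 3: h_left=0, h_right=-1, diff=1 [OK], height=1
  node 13: h_left=-1, h_right=-1, diff=0 [OK], height=0
  node 8: h_left=1, h_right=0, diff=1 [OK], height=2
  node 19: h_left=-1, h_right=-1, diff=0 [OK], height=0
  node 49: h_left=-1, h_right=-1, diff=0 [OK], height=0
  node 25: h_left=0, h_right=0, diff=0 [OK], height=1
  node 14: h_left=2, h_right=1, diff=1 [OK], height=3
All nodes satisfy the balance condition.
Result: Balanced


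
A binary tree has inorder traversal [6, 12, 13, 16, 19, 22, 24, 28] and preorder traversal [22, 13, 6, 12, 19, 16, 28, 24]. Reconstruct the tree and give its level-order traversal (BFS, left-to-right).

Inorder:  [6, 12, 13, 16, 19, 22, 24, 28]
Preorder: [22, 13, 6, 12, 19, 16, 28, 24]
Algorithm: preorder visits root first, so consume preorder in order;
for each root, split the current inorder slice at that value into
left-subtree inorder and right-subtree inorder, then recurse.
Recursive splits:
  root=22; inorder splits into left=[6, 12, 13, 16, 19], right=[24, 28]
  root=13; inorder splits into left=[6, 12], right=[16, 19]
  root=6; inorder splits into left=[], right=[12]
  root=12; inorder splits into left=[], right=[]
  root=19; inorder splits into left=[16], right=[]
  root=16; inorder splits into left=[], right=[]
  root=28; inorder splits into left=[24], right=[]
  root=24; inorder splits into left=[], right=[]
Reconstructed level-order: [22, 13, 28, 6, 19, 24, 12, 16]


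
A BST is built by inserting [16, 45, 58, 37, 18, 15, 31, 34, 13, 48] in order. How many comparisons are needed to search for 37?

Search path for 37: 16 -> 45 -> 37
Found: True
Comparisons: 3


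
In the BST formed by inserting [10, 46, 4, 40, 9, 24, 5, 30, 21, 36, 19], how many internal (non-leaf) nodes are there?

Tree built from: [10, 46, 4, 40, 9, 24, 5, 30, 21, 36, 19]
Tree (level-order array): [10, 4, 46, None, 9, 40, None, 5, None, 24, None, None, None, 21, 30, 19, None, None, 36]
Rule: An internal node has at least one child.
Per-node child counts:
  node 10: 2 child(ren)
  node 4: 1 child(ren)
  node 9: 1 child(ren)
  node 5: 0 child(ren)
  node 46: 1 child(ren)
  node 40: 1 child(ren)
  node 24: 2 child(ren)
  node 21: 1 child(ren)
  node 19: 0 child(ren)
  node 30: 1 child(ren)
  node 36: 0 child(ren)
Matching nodes: [10, 4, 9, 46, 40, 24, 21, 30]
Count of internal (non-leaf) nodes: 8


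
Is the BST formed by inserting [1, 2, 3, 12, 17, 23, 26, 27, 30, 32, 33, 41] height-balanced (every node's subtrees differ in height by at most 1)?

Tree (level-order array): [1, None, 2, None, 3, None, 12, None, 17, None, 23, None, 26, None, 27, None, 30, None, 32, None, 33, None, 41]
Definition: a tree is height-balanced if, at every node, |h(left) - h(right)| <= 1 (empty subtree has height -1).
Bottom-up per-node check:
  node 41: h_left=-1, h_right=-1, diff=0 [OK], height=0
  node 33: h_left=-1, h_right=0, diff=1 [OK], height=1
  node 32: h_left=-1, h_right=1, diff=2 [FAIL (|-1-1|=2 > 1)], height=2
  node 30: h_left=-1, h_right=2, diff=3 [FAIL (|-1-2|=3 > 1)], height=3
  node 27: h_left=-1, h_right=3, diff=4 [FAIL (|-1-3|=4 > 1)], height=4
  node 26: h_left=-1, h_right=4, diff=5 [FAIL (|-1-4|=5 > 1)], height=5
  node 23: h_left=-1, h_right=5, diff=6 [FAIL (|-1-5|=6 > 1)], height=6
  node 17: h_left=-1, h_right=6, diff=7 [FAIL (|-1-6|=7 > 1)], height=7
  node 12: h_left=-1, h_right=7, diff=8 [FAIL (|-1-7|=8 > 1)], height=8
  node 3: h_left=-1, h_right=8, diff=9 [FAIL (|-1-8|=9 > 1)], height=9
  node 2: h_left=-1, h_right=9, diff=10 [FAIL (|-1-9|=10 > 1)], height=10
  node 1: h_left=-1, h_right=10, diff=11 [FAIL (|-1-10|=11 > 1)], height=11
Node 32 violates the condition: |-1 - 1| = 2 > 1.
Result: Not balanced
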